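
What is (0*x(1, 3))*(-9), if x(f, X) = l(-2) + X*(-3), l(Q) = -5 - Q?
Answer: 0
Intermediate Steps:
x(f, X) = -3 - 3*X (x(f, X) = (-5 - 1*(-2)) + X*(-3) = (-5 + 2) - 3*X = -3 - 3*X)
(0*x(1, 3))*(-9) = (0*(-3 - 3*3))*(-9) = (0*(-3 - 9))*(-9) = (0*(-12))*(-9) = 0*(-9) = 0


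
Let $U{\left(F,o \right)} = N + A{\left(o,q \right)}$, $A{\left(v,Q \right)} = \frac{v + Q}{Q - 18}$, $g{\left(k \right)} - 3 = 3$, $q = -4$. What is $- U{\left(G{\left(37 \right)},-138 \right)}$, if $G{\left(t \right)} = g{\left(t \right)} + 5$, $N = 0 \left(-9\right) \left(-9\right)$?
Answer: $- \frac{71}{11} \approx -6.4545$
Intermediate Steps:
$g{\left(k \right)} = 6$ ($g{\left(k \right)} = 3 + 3 = 6$)
$N = 0$ ($N = 0 \left(-9\right) = 0$)
$G{\left(t \right)} = 11$ ($G{\left(t \right)} = 6 + 5 = 11$)
$A{\left(v,Q \right)} = \frac{Q + v}{-18 + Q}$
$U{\left(F,o \right)} = \frac{2}{11} - \frac{o}{22}$ ($U{\left(F,o \right)} = 0 + \frac{-4 + o}{-18 - 4} = 0 + \frac{-4 + o}{-22} = 0 - \frac{-4 + o}{22} = 0 - \left(- \frac{2}{11} + \frac{o}{22}\right) = \frac{2}{11} - \frac{o}{22}$)
$- U{\left(G{\left(37 \right)},-138 \right)} = - (\frac{2}{11} - - \frac{69}{11}) = - (\frac{2}{11} + \frac{69}{11}) = \left(-1\right) \frac{71}{11} = - \frac{71}{11}$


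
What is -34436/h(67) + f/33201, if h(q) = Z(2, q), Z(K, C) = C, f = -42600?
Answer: -382054612/741489 ≈ -515.25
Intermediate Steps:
h(q) = q
-34436/h(67) + f/33201 = -34436/67 - 42600/33201 = -34436*1/67 - 42600*1/33201 = -34436/67 - 14200/11067 = -382054612/741489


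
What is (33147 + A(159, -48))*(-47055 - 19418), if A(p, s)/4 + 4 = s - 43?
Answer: -2178120791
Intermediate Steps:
A(p, s) = -188 + 4*s (A(p, s) = -16 + 4*(s - 43) = -16 + 4*(-43 + s) = -16 + (-172 + 4*s) = -188 + 4*s)
(33147 + A(159, -48))*(-47055 - 19418) = (33147 + (-188 + 4*(-48)))*(-47055 - 19418) = (33147 + (-188 - 192))*(-66473) = (33147 - 380)*(-66473) = 32767*(-66473) = -2178120791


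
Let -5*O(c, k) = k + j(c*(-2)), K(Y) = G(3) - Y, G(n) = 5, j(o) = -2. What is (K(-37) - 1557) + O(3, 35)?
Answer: -7608/5 ≈ -1521.6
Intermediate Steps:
K(Y) = 5 - Y
O(c, k) = ⅖ - k/5 (O(c, k) = -(k - 2)/5 = -(-2 + k)/5 = ⅖ - k/5)
(K(-37) - 1557) + O(3, 35) = ((5 - 1*(-37)) - 1557) + (⅖ - ⅕*35) = ((5 + 37) - 1557) + (⅖ - 7) = (42 - 1557) - 33/5 = -1515 - 33/5 = -7608/5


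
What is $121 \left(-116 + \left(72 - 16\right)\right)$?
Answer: $-7260$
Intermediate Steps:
$121 \left(-116 + \left(72 - 16\right)\right) = 121 \left(-116 + 56\right) = 121 \left(-60\right) = -7260$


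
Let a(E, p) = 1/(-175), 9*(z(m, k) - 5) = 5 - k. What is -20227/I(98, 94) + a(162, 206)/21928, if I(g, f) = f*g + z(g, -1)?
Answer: -232857297053/106115622200 ≈ -2.1944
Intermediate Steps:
z(m, k) = 50/9 - k/9 (z(m, k) = 5 + (5 - k)/9 = 5 + (5/9 - k/9) = 50/9 - k/9)
a(E, p) = -1/175
I(g, f) = 17/3 + f*g (I(g, f) = f*g + (50/9 - ⅑*(-1)) = f*g + (50/9 + ⅑) = f*g + 17/3 = 17/3 + f*g)
-20227/I(98, 94) + a(162, 206)/21928 = -20227/(17/3 + 94*98) - 1/175/21928 = -20227/(17/3 + 9212) - 1/175*1/21928 = -20227/27653/3 - 1/3837400 = -20227*3/27653 - 1/3837400 = -60681/27653 - 1/3837400 = -232857297053/106115622200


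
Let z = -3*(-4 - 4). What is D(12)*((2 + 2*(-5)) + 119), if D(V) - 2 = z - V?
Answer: 1554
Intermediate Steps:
z = 24 (z = -3*(-8) = 24)
D(V) = 26 - V (D(V) = 2 + (24 - V) = 26 - V)
D(12)*((2 + 2*(-5)) + 119) = (26 - 1*12)*((2 + 2*(-5)) + 119) = (26 - 12)*((2 - 10) + 119) = 14*(-8 + 119) = 14*111 = 1554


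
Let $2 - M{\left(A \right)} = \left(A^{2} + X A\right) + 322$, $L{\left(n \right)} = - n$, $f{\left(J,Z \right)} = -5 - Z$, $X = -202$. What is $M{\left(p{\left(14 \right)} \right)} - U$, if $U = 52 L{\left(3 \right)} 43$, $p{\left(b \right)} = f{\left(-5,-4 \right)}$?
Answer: $6185$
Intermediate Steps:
$p{\left(b \right)} = -1$ ($p{\left(b \right)} = -5 - -4 = -5 + 4 = -1$)
$M{\left(A \right)} = -320 - A^{2} + 202 A$ ($M{\left(A \right)} = 2 - \left(\left(A^{2} - 202 A\right) + 322\right) = 2 - \left(322 + A^{2} - 202 A\right) = -320 - A^{2} + 202 A$)
$U = -6708$ ($U = 52 \left(\left(-1\right) 3\right) 43 = 52 \left(-3\right) 43 = \left(-156\right) 43 = -6708$)
$M{\left(p{\left(14 \right)} \right)} - U = \left(-320 - \left(-1\right)^{2} + 202 \left(-1\right)\right) - -6708 = \left(-320 - 1 - 202\right) + 6708 = -523 + 6708 = 6185$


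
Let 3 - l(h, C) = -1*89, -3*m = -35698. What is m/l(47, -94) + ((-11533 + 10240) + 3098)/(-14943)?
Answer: 29607613/229126 ≈ 129.22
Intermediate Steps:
m = 35698/3 (m = -1/3*(-35698) = 35698/3 ≈ 11899.)
l(h, C) = 92 (l(h, C) = 3 - (-1)*89 = 3 - 1*(-89) = 3 + 89 = 92)
m/l(47, -94) + ((-11533 + 10240) + 3098)/(-14943) = (35698/3)/92 + ((-11533 + 10240) + 3098)/(-14943) = (35698/3)*(1/92) + (-1293 + 3098)*(-1/14943) = 17849/138 + 1805*(-1/14943) = 17849/138 - 1805/14943 = 29607613/229126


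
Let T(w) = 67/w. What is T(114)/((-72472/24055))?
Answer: -1611685/8261808 ≈ -0.19508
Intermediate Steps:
T(114)/((-72472/24055)) = (67/114)/((-72472/24055)) = (67*(1/114))/((-72472*1/24055)) = 67/(114*(-72472/24055)) = (67/114)*(-24055/72472) = -1611685/8261808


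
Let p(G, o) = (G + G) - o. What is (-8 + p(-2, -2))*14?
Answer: -140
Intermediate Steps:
p(G, o) = -o + 2*G (p(G, o) = 2*G - o = -o + 2*G)
(-8 + p(-2, -2))*14 = (-8 + (-1*(-2) + 2*(-2)))*14 = (-8 + (2 - 4))*14 = (-8 - 2)*14 = -10*14 = -140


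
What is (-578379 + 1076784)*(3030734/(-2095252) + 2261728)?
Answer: 1180942508730434205/1047626 ≈ 1.1273e+12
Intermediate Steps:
(-578379 + 1076784)*(3030734/(-2095252) + 2261728) = 498405*(3030734*(-1/2095252) + 2261728) = 498405*(-1515367/1047626 + 2261728) = 498405*(2369443542361/1047626) = 1180942508730434205/1047626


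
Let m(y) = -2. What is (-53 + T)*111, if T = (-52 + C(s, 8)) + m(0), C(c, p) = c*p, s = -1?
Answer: -12765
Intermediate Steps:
T = -62 (T = (-52 - 1*8) - 2 = (-52 - 8) - 2 = -60 - 2 = -62)
(-53 + T)*111 = (-53 - 62)*111 = -115*111 = -12765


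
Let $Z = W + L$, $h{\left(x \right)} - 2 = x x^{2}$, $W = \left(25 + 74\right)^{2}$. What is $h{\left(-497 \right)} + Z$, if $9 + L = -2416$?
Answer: $-122756095$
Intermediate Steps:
$L = -2425$ ($L = -9 - 2416 = -2425$)
$W = 9801$ ($W = 99^{2} = 9801$)
$h{\left(x \right)} = 2 + x^{3}$ ($h{\left(x \right)} = 2 + x x^{2} = 2 + x^{3}$)
$Z = 7376$ ($Z = 9801 - 2425 = 7376$)
$h{\left(-497 \right)} + Z = \left(2 + \left(-497\right)^{3}\right) + 7376 = \left(2 - 122763473\right) + 7376 = -122763471 + 7376 = -122756095$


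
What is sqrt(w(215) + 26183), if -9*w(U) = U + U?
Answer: sqrt(235217)/3 ≈ 161.66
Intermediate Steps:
w(U) = -2*U/9 (w(U) = -(U + U)/9 = -2*U/9)
sqrt(w(215) + 26183) = sqrt(-2/9*215 + 26183) = sqrt(-430/9 + 26183) = sqrt(235217/9) = sqrt(235217)/3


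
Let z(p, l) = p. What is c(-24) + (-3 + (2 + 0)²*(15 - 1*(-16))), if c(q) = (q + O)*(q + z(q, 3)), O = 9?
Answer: 841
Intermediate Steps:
c(q) = 2*q*(9 + q) (c(q) = (q + 9)*(q + q) = (9 + q)*(2*q) = 2*q*(9 + q))
c(-24) + (-3 + (2 + 0)²*(15 - 1*(-16))) = 2*(-24)*(9 - 24) + (-3 + (2 + 0)²*(15 - 1*(-16))) = 2*(-24)*(-15) + (-3 + 2²*(15 + 16)) = 720 + (-3 + 4*31) = 720 + (-3 + 124) = 720 + 121 = 841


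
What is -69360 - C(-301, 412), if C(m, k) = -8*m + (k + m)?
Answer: -71879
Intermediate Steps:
C(m, k) = k - 7*m
-69360 - C(-301, 412) = -69360 - (412 - 7*(-301)) = -69360 - (412 + 2107) = -69360 - 1*2519 = -69360 - 2519 = -71879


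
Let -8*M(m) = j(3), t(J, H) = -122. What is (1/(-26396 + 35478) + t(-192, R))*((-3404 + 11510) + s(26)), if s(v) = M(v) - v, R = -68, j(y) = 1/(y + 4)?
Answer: -501348089437/508592 ≈ -9.8576e+5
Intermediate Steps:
j(y) = 1/(4 + y)
M(m) = -1/56 (M(m) = -1/(8*(4 + 3)) = -⅛/7 = -⅛*⅐ = -1/56)
s(v) = -1/56 - v
(1/(-26396 + 35478) + t(-192, R))*((-3404 + 11510) + s(26)) = (1/(-26396 + 35478) - 122)*((-3404 + 11510) + (-1/56 - 1*26)) = (1/9082 - 122)*(8106 + (-1/56 - 26)) = (1/9082 - 122)*(8106 - 1457/56) = -1108003/9082*452479/56 = -501348089437/508592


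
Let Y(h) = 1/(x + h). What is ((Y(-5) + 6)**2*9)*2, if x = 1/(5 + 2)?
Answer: 349281/578 ≈ 604.29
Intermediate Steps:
x = 1/7 ≈ 0.14286
Y(h) = 1/(1/7 + h)
((Y(-5) + 6)**2*9)*2 = ((7/(1 + 7*(-5)) + 6)**2*9)*2 = ((7/(1 - 35) + 6)**2*9)*2 = ((7/(-34) + 6)**2*9)*2 = ((7*(-1/34) + 6)**2*9)*2 = ((-7/34 + 6)**2*9)*2 = ((197/34)**2*9)*2 = ((38809/1156)*9)*2 = (349281/1156)*2 = 349281/578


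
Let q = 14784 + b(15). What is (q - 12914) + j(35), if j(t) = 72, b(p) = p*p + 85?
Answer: 2252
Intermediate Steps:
b(p) = 85 + p**2 (b(p) = p**2 + 85 = 85 + p**2)
q = 15094 (q = 14784 + (85 + 15**2) = 14784 + (85 + 225) = 14784 + 310 = 15094)
(q - 12914) + j(35) = (15094 - 12914) + 72 = 2180 + 72 = 2252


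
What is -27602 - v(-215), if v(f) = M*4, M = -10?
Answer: -27562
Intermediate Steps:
v(f) = -40 (v(f) = -10*4 = -40)
-27602 - v(-215) = -27602 - 1*(-40) = -27602 + 40 = -27562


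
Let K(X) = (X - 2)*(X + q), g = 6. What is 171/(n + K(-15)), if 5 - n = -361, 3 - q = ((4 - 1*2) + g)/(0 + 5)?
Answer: 855/2986 ≈ 0.28634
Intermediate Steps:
q = 7/5 (q = 3 - ((4 - 1*2) + 6)/(0 + 5) = 3 - ((4 - 2) + 6)/5 = 3 - (2 + 6)/5 = 3 - 8/5 = 7/5 ≈ 1.4000)
K(X) = (-2 + X)*(7/5 + X) (K(X) = (X - 2)*(X + 7/5) = (-2 + X)*(7/5 + X))
n = 366 (n = 5 - 1*(-361) = 5 + 361 = 366)
171/(n + K(-15)) = 171/(366 + (-14/5 + (-15)² - ⅗*(-15))) = 171/(366 + (-14/5 + 225 + 9)) = 171/(366 + 1156/5) = 171/(2986/5) = (5/2986)*171 = 855/2986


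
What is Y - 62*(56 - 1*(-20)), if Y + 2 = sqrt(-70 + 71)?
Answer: -4713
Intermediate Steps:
Y = -1 (Y = -2 + sqrt(-70 + 71) = -2 + sqrt(1) = -2 + 1 = -1)
Y - 62*(56 - 1*(-20)) = -1 - 62*(56 - 1*(-20)) = -1 - 62*(56 + 20) = -1 - 62*76 = -1 - 4712 = -4713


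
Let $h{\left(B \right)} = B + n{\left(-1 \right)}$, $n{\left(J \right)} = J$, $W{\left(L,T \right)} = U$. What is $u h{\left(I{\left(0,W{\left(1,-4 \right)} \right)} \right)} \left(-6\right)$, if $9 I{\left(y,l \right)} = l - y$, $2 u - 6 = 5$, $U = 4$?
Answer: $\frac{55}{3} \approx 18.333$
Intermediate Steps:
$W{\left(L,T \right)} = 4$
$u = \frac{11}{2}$ ($u = 3 + \frac{1}{2} \cdot 5 = 3 + \frac{5}{2} = \frac{11}{2} \approx 5.5$)
$I{\left(y,l \right)} = - \frac{y}{9} + \frac{l}{9}$ ($I{\left(y,l \right)} = \frac{l - y}{9} = - \frac{y}{9} + \frac{l}{9}$)
$h{\left(B \right)} = -1 + B$ ($h{\left(B \right)} = B - 1 = -1 + B$)
$u h{\left(I{\left(0,W{\left(1,-4 \right)} \right)} \right)} \left(-6\right) = \frac{11 \left(-1 + \left(\left(- \frac{1}{9}\right) 0 + \frac{1}{9} \cdot 4\right)\right)}{2} \left(-6\right) = \frac{11 \left(-1 + \left(0 + \frac{4}{9}\right)\right)}{2} \left(-6\right) = \frac{11 \left(-1 + \frac{4}{9}\right)}{2} \left(-6\right) = \frac{11}{2} \left(- \frac{5}{9}\right) \left(-6\right) = \left(- \frac{55}{18}\right) \left(-6\right) = \frac{55}{3}$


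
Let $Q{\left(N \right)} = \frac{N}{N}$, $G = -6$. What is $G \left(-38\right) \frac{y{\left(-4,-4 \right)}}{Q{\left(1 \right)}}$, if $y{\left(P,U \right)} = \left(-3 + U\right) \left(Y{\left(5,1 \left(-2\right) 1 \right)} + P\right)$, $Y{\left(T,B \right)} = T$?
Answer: $-1596$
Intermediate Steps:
$Q{\left(N \right)} = 1$
$y{\left(P,U \right)} = \left(-3 + U\right) \left(5 + P\right)$
$G \left(-38\right) \frac{y{\left(-4,-4 \right)}}{Q{\left(1 \right)}} = \left(-6\right) \left(-38\right) \frac{-15 - -12 + 5 \left(-4\right) - -16}{1} = 228 \left(-15 + 12 - 20 + 16\right) 1 = 228 \left(\left(-7\right) 1\right) = 228 \left(-7\right) = -1596$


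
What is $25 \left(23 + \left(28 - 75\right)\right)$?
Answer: $-600$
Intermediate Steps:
$25 \left(23 + \left(28 - 75\right)\right) = 25 \left(23 - 47\right) = 25 \left(-24\right) = -600$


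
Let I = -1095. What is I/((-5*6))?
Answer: 73/2 ≈ 36.500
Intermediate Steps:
I/((-5*6)) = -1095/((-5*6)) = -1095/(-30) = -1095*(-1/30) = 73/2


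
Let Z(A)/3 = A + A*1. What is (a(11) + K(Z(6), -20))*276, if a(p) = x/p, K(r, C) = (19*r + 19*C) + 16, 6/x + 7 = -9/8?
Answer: 63135552/715 ≈ 88302.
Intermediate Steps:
x = -48/65 (x = 6/(-7 - 9/8) = 6/(-65/8) = 6*(-8/65) = -48/65 ≈ -0.73846)
Z(A) = 6*A (Z(A) = 3*(A + A*1) = 3*(A + A) = 3*(2*A) = 6*A)
K(r, C) = 16 + 19*C + 19*r (K(r, C) = (19*C + 19*r) + 16 = 16 + 19*C + 19*r)
a(p) = -48/(65*p)
(a(11) + K(Z(6), -20))*276 = (-48/65/11 + (16 + 19*(-20) + 19*(6*6)))*276 = (-48/65*1/11 + (16 - 380 + 19*36))*276 = (-48/715 + (16 - 380 + 684))*276 = (-48/715 + 320)*276 = (228752/715)*276 = 63135552/715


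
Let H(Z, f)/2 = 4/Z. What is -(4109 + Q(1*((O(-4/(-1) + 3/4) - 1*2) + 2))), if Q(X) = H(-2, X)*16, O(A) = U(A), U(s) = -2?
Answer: -4045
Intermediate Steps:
O(A) = -2
H(Z, f) = 8/Z (H(Z, f) = 2*(4/Z) = 8/Z)
Q(X) = -64 (Q(X) = (8/(-2))*16 = (8*(-1/2))*16 = -4*16 = -64)
-(4109 + Q(1*((O(-4/(-1) + 3/4) - 1*2) + 2))) = -(4109 - 64) = -1*4045 = -4045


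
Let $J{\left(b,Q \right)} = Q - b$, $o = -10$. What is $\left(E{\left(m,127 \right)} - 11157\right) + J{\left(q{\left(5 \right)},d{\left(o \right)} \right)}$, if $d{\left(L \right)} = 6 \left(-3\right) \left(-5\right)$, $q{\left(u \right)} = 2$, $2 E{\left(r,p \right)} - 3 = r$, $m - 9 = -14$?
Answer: $-11070$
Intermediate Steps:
$m = -5$ ($m = 9 - 14 = -5$)
$E{\left(r,p \right)} = \frac{3}{2} + \frac{r}{2}$
$d{\left(L \right)} = 90$ ($d{\left(L \right)} = \left(-18\right) \left(-5\right) = 90$)
$\left(E{\left(m,127 \right)} - 11157\right) + J{\left(q{\left(5 \right)},d{\left(o \right)} \right)} = \left(\left(\frac{3}{2} + \frac{1}{2} \left(-5\right)\right) - 11157\right) + \left(90 - 2\right) = \left(\left(\frac{3}{2} - \frac{5}{2}\right) - 11157\right) + \left(90 - 2\right) = \left(-1 - 11157\right) + 88 = -11158 + 88 = -11070$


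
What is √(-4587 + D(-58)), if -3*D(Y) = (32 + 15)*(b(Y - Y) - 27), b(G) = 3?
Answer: I*√4211 ≈ 64.892*I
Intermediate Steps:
D(Y) = 376 (D(Y) = -(32 + 15)*(3 - 27)/3 = -47*(-24)/3 = -⅓*(-1128) = 376)
√(-4587 + D(-58)) = √(-4587 + 376) = √(-4211) = I*√4211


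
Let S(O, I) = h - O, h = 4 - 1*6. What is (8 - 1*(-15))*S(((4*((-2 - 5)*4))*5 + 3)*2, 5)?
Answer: 25576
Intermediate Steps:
h = -2 (h = 4 - 6 = -2)
S(O, I) = -2 - O
(8 - 1*(-15))*S(((4*((-2 - 5)*4))*5 + 3)*2, 5) = (8 - 1*(-15))*(-2 - ((4*((-2 - 5)*4))*5 + 3)*2) = (8 + 15)*(-2 - ((4*(-7*4))*5 + 3)*2) = 23*(-2 - ((4*(-28))*5 + 3)*2) = 23*(-2 - (-112*5 + 3)*2) = 23*(-2 - (-560 + 3)*2) = 23*(-2 - (-557)*2) = 23*(-2 - 1*(-1114)) = 23*(-2 + 1114) = 23*1112 = 25576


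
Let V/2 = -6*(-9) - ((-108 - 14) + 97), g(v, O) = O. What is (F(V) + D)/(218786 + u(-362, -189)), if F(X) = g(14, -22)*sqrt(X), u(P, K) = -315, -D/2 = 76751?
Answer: -153502/218471 - 2*sqrt(158)/19861 ≈ -0.70389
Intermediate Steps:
D = -153502 (D = -2*76751 = -153502)
V = 158 (V = 2*(-6*(-9) - ((-108 - 14) + 97)) = 2*(54 - (-122 + 97)) = 2*(54 - 1*(-25)) = 2*(54 + 25) = 2*79 = 158)
F(X) = -22*sqrt(X)
(F(V) + D)/(218786 + u(-362, -189)) = (-22*sqrt(158) - 153502)/(218786 - 315) = (-153502 - 22*sqrt(158))/218471 = (-153502 - 22*sqrt(158))*(1/218471) = -153502/218471 - 2*sqrt(158)/19861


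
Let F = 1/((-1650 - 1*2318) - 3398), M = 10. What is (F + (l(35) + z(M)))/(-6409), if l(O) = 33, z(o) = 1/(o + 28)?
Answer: -2311073/448482593 ≈ -0.0051531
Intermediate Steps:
z(o) = 1/(28 + o)
F = -1/7366 (F = 1/((-1650 - 2318) - 3398) = 1/(-3968 - 3398) = 1/(-7366) = -1/7366 ≈ -0.00013576)
(F + (l(35) + z(M)))/(-6409) = (-1/7366 + (33 + 1/(28 + 10)))/(-6409) = (-1/7366 + (33 + 1/38))*(-1/6409) = (-1/7366 + 1255/38)*(-1/6409) = (2311073/69977)*(-1/6409) = -2311073/448482593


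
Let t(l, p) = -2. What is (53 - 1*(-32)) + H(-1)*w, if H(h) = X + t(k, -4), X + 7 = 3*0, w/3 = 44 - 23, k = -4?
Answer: -482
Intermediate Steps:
w = 63 (w = 3*(44 - 23) = 3*21 = 63)
X = -7 (X = -7 + 3*0 = -7 + 0 = -7)
H(h) = -9 (H(h) = -7 - 2 = -9)
(53 - 1*(-32)) + H(-1)*w = (53 - 1*(-32)) - 9*63 = (53 + 32) - 567 = 85 - 567 = -482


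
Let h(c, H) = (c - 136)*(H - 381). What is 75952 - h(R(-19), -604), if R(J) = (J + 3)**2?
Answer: 194152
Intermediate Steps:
R(J) = (3 + J)**2
h(c, H) = (-381 + H)*(-136 + c) (h(c, H) = (-136 + c)*(-381 + H) = (-381 + H)*(-136 + c))
75952 - h(R(-19), -604) = 75952 - (51816 - 381*(3 - 19)**2 - 136*(-604) - 604*(3 - 19)**2) = 75952 - (51816 - 381*(-16)**2 + 82144 - 604*(-16)**2) = 75952 - (51816 - 381*256 + 82144 - 604*256) = 75952 - (51816 - 97536 + 82144 - 154624) = 75952 - 1*(-118200) = 75952 + 118200 = 194152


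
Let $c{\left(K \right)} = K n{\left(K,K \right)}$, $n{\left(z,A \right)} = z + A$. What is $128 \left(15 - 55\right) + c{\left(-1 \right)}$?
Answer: $-5118$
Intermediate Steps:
$n{\left(z,A \right)} = A + z$
$c{\left(K \right)} = 2 K^{2}$ ($c{\left(K \right)} = K \left(K + K\right) = K 2 K = 2 K^{2}$)
$128 \left(15 - 55\right) + c{\left(-1 \right)} = 128 \left(15 - 55\right) + 2 \left(-1\right)^{2} = 128 \left(-40\right) + 2 \cdot 1 = -5120 + 2 = -5118$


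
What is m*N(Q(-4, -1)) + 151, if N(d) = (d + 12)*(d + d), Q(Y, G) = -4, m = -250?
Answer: 16151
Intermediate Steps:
N(d) = 2*d*(12 + d) (N(d) = (12 + d)*(2*d) = 2*d*(12 + d))
m*N(Q(-4, -1)) + 151 = -500*(-4)*(12 - 4) + 151 = -500*(-4)*8 + 151 = -250*(-64) + 151 = 16000 + 151 = 16151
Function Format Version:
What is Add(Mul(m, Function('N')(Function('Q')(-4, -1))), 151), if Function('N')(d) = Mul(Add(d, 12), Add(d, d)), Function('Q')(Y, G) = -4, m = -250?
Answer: 16151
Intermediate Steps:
Function('N')(d) = Mul(2, d, Add(12, d)) (Function('N')(d) = Mul(Add(12, d), Mul(2, d)) = Mul(2, d, Add(12, d)))
Add(Mul(m, Function('N')(Function('Q')(-4, -1))), 151) = Add(Mul(-250, Mul(2, -4, Add(12, -4))), 151) = Add(Mul(-250, Mul(2, -4, 8)), 151) = Add(Mul(-250, -64), 151) = Add(16000, 151) = 16151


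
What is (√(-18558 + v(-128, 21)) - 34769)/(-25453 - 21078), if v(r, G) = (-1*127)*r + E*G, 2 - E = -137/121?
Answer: 34769/46531 - I*√270583/511841 ≈ 0.74722 - 0.0010163*I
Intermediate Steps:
E = 379/121 (E = 2 - (-137)/121 = 2 - 1*(-137/121) = 2 + 137/121 = 379/121 ≈ 3.1322)
v(r, G) = -127*r + 379*G/121 (v(r, G) = (-1*127)*r + 379*G/121 = -127*r + 379*G/121)
(√(-18558 + v(-128, 21)) - 34769)/(-25453 - 21078) = (√(-18558 + (-127*(-128) + (379/121)*21)) - 34769)/(-25453 - 21078) = (√(-18558 + (16256 + 7959/121)) - 34769)/(-46531) = (√(-18558 + 1974935/121) - 34769)*(-1/46531) = (√(-270583/121) - 34769)*(-1/46531) = (I*√270583/11 - 34769)*(-1/46531) = (-34769 + I*√270583/11)*(-1/46531) = 34769/46531 - I*√270583/511841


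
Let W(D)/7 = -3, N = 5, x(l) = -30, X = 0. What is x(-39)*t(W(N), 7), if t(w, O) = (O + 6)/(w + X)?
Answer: 130/7 ≈ 18.571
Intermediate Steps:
W(D) = -21 (W(D) = 7*(-3) = -21)
t(w, O) = (6 + O)/w (t(w, O) = (O + 6)/(w + 0) = (6 + O)/w)
x(-39)*t(W(N), 7) = -30*(6 + 7)/(-21) = -(-10)*13/7 = -30*(-13/21) = 130/7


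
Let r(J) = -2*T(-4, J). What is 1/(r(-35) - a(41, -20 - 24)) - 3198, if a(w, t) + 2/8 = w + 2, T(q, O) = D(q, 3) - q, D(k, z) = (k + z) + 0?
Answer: -623614/195 ≈ -3198.0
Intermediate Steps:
D(k, z) = k + z
T(q, O) = 3 (T(q, O) = (q + 3) - q = (3 + q) - q = 3)
r(J) = -6 (r(J) = -2*3 = -6)
a(w, t) = 7/4 + w (a(w, t) = -¼ + (w + 2) = -¼ + (2 + w) = 7/4 + w)
1/(r(-35) - a(41, -20 - 24)) - 3198 = 1/(-6 - (7/4 + 41)) - 3198 = 1/(-6 - 1*171/4) - 3198 = 1/(-6 - 171/4) - 3198 = 1/(-195/4) - 3198 = -4/195 - 3198 = -623614/195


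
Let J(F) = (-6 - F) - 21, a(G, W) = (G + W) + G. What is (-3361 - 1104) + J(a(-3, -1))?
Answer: -4485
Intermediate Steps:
a(G, W) = W + 2*G
J(F) = -27 - F
(-3361 - 1104) + J(a(-3, -1)) = (-3361 - 1104) + (-27 - (-1 + 2*(-3))) = -4465 + (-27 - (-1 - 6)) = -4465 + (-27 - 1*(-7)) = -4465 + (-27 + 7) = -4465 - 20 = -4485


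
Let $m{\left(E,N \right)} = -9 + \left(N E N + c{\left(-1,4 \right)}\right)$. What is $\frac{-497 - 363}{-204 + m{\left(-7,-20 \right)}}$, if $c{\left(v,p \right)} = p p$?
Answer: $\frac{860}{2997} \approx 0.28695$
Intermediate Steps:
$c{\left(v,p \right)} = p^{2}$
$m{\left(E,N \right)} = 7 + E N^{2}$ ($m{\left(E,N \right)} = -9 + \left(N E N + 4^{2}\right) = -9 + \left(E N N + 16\right) = -9 + \left(E N^{2} + 16\right) = -9 + \left(16 + E N^{2}\right) = 7 + E N^{2}$)
$\frac{-497 - 363}{-204 + m{\left(-7,-20 \right)}} = \frac{-497 - 363}{-204 + \left(7 - 7 \left(-20\right)^{2}\right)} = - \frac{860}{-204 + \left(7 - 2800\right)} = - \frac{860}{-204 - 2793} = - \frac{860}{-2997} = \left(-860\right) \left(- \frac{1}{2997}\right) = \frac{860}{2997}$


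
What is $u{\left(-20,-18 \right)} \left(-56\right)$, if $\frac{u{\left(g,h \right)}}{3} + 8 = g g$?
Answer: $-65856$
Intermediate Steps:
$u{\left(g,h \right)} = -24 + 3 g^{2}$ ($u{\left(g,h \right)} = -24 + 3 g g = -24 + 3 g^{2}$)
$u{\left(-20,-18 \right)} \left(-56\right) = \left(-24 + 3 \left(-20\right)^{2}\right) \left(-56\right) = \left(-24 + 3 \cdot 400\right) \left(-56\right) = \left(-24 + 1200\right) \left(-56\right) = 1176 \left(-56\right) = -65856$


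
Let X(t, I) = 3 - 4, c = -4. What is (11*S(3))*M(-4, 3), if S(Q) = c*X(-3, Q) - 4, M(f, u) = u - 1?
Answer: 0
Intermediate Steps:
M(f, u) = -1 + u
X(t, I) = -1
S(Q) = 0 (S(Q) = -4*(-1) - 4 = 4 - 4 = 0)
(11*S(3))*M(-4, 3) = (11*0)*(-1 + 3) = 0*2 = 0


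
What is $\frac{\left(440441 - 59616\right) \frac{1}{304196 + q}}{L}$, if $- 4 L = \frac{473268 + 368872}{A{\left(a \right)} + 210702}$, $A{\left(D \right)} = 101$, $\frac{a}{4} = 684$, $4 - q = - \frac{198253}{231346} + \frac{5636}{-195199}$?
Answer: $- \frac{725056444340793127730}{578434726473115427721} \approx -1.2535$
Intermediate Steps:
$q = \frac{220636684819}{45158507854}$ ($q = 4 - \left(- \frac{198253}{231346} + \frac{5636}{-195199}\right) = 4 - \left(\left(-198253\right) \frac{1}{231346} + 5636 \left(- \frac{1}{195199}\right)\right) = 4 - \left(- \frac{198253}{231346} - \frac{5636}{195199}\right) = 4 - - \frac{40002653403}{45158507854} = 4 + \frac{40002653403}{45158507854} = \frac{220636684819}{45158507854} \approx 4.8858$)
$a = 2736$ ($a = 4 \cdot 684 = 2736$)
$L = - \frac{210535}{210803}$ ($L = - \frac{\left(473268 + 368872\right) \frac{1}{101 + 210702}}{4} = - \frac{842140 \cdot \frac{1}{210803}}{4} = \left(- \frac{1}{4}\right) \frac{842140}{210803} = - \frac{210535}{210803} \approx -0.99873$)
$\frac{\left(440441 - 59616\right) \frac{1}{304196 + q}}{L} = \frac{\left(440441 - 59616\right) \frac{1}{304196 + \frac{220636684819}{45158507854}}}{- \frac{210535}{210803}} = \frac{380825}{\frac{13737258091840203}{45158507854}} \left(- \frac{210803}{210535}\right) = 380825 \cdot \frac{45158507854}{13737258091840203} \left(- \frac{210803}{210535}\right) = \frac{17197488753499550}{13737258091840203} \left(- \frac{210803}{210535}\right) = - \frac{725056444340793127730}{578434726473115427721}$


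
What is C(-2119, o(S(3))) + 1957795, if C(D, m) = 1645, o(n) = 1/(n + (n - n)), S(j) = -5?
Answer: 1959440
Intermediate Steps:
o(n) = 1/n (o(n) = 1/(n + 0) = 1/n)
C(-2119, o(S(3))) + 1957795 = 1645 + 1957795 = 1959440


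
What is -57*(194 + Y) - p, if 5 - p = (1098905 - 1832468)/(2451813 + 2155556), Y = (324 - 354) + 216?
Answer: -99819382948/4607369 ≈ -21665.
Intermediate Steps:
Y = 186 (Y = -30 + 216 = 186)
p = 23770408/4607369 (p = 5 - (1098905 - 1832468)/(2451813 + 2155556) = 5 - (-733563)/4607369 = 5 - 1*(-733563/4607369) = 5 + 733563/4607369 = 23770408/4607369 ≈ 5.1592)
-57*(194 + Y) - p = -57*(194 + 186) - 1*23770408/4607369 = -57*380 - 23770408/4607369 = -21660 - 23770408/4607369 = -99819382948/4607369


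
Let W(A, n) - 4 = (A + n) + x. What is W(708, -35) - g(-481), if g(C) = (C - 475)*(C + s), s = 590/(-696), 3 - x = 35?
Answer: -40020122/87 ≈ -4.6000e+5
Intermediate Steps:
x = -32 (x = 3 - 1*35 = 3 - 35 = -32)
s = -295/348 (s = 590*(-1/696) = -295/348 ≈ -0.84770)
W(A, n) = -28 + A + n (W(A, n) = 4 + ((A + n) - 32) = 4 + (-32 + A + n) = -28 + A + n)
g(C) = (-475 + C)*(-295/348 + C) (g(C) = (C - 475)*(C - 295/348) = (-475 + C)*(-295/348 + C))
W(708, -35) - g(-481) = (-28 + 708 - 35) - (140125/348 + (-481)² - 165595/348*(-481)) = 645 - (140125/348 + 231361 + 79651195/348) = 645 - 1*40076237/87 = 645 - 40076237/87 = -40020122/87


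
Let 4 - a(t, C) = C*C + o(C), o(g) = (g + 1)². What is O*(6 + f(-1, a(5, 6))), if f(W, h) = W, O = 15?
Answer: 75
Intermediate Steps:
o(g) = (1 + g)²
a(t, C) = 4 - C² - (1 + C)² (a(t, C) = 4 - (C*C + (1 + C)²) = 4 - (C² + (1 + C)²) = 4 + (-C² - (1 + C)²) = 4 - C² - (1 + C)²)
O*(6 + f(-1, a(5, 6))) = 15*(6 - 1) = 15*5 = 75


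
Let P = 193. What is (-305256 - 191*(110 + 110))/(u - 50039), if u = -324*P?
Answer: 347276/112571 ≈ 3.0849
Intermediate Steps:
u = -62532 (u = -324*193 = -62532)
(-305256 - 191*(110 + 110))/(u - 50039) = (-305256 - 191*(110 + 110))/(-62532 - 50039) = (-305256 - 191*220)/(-112571) = (-305256 - 42020)*(-1/112571) = -347276*(-1/112571) = 347276/112571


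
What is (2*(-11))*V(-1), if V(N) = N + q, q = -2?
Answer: 66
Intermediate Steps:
V(N) = -2 + N (V(N) = N - 2 = -2 + N)
(2*(-11))*V(-1) = (2*(-11))*(-2 - 1) = -22*(-3) = 66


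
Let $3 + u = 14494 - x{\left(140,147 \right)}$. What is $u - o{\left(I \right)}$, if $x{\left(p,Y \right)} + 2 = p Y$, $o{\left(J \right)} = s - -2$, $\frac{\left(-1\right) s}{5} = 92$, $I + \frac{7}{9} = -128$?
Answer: $-5629$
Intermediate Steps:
$I = - \frac{1159}{9}$ ($I = - \frac{7}{9} - 128 = - \frac{1159}{9} \approx -128.78$)
$s = -460$ ($s = \left(-5\right) 92 = -460$)
$o{\left(J \right)} = -458$ ($o{\left(J \right)} = -460 - -2 = -460 + 2 = -458$)
$x{\left(p,Y \right)} = -2 + Y p$ ($x{\left(p,Y \right)} = -2 + p Y = -2 + Y p$)
$u = -6087$ ($u = -3 + \left(14494 - \left(-2 + 147 \cdot 140\right)\right) = -3 + \left(14494 - \left(-2 + 20580\right)\right) = -3 + \left(14494 - 20578\right) = -3 - 6084 = -6087$)
$u - o{\left(I \right)} = -6087 - -458 = -6087 + 458 = -5629$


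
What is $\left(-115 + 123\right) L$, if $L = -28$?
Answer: $-224$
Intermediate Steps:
$\left(-115 + 123\right) L = \left(-115 + 123\right) \left(-28\right) = 8 \left(-28\right) = -224$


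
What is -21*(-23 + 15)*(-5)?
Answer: -840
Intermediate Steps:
-21*(-23 + 15)*(-5) = -21*(-8)*(-5) = 168*(-5) = -840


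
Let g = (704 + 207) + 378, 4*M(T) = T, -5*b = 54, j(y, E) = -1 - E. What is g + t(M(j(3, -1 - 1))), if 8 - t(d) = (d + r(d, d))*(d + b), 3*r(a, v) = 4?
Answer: 315289/240 ≈ 1313.7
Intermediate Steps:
r(a, v) = 4/3 (r(a, v) = (⅓)*4 = 4/3)
b = -54/5 (b = -⅕*54 = -54/5 ≈ -10.800)
M(T) = T/4
t(d) = 8 - (-54/5 + d)*(4/3 + d) (t(d) = 8 - (d + 4/3)*(d - 54/5) = 8 - (4/3 + d)*(-54/5 + d) = 8 - (-54/5 + d)*(4/3 + d))
g = 1289 (g = 911 + 378 = 1289)
g + t(M(j(3, -1 - 1))) = 1289 + (112/5 - ((-1 - (-1 - 1))/4)² + 142*((-1 - (-1 - 1))/4)/15) = 1289 + (112/5 - ((-1 - 1*(-2))/4)² + 142*((-1 - 1*(-2))/4)/15) = 1289 + (112/5 - ((-1 + 2)/4)² + 142*((-1 + 2)/4)/15) = 1289 + (112/5 - ((¼)*1)² + 142*((¼)*1)/15) = 1289 + (112/5 - (¼)² + (142/15)*(¼)) = 1289 + (112/5 - 1*1/16 + 71/30) = 1289 + (112/5 - 1/16 + 71/30) = 1289 + 5929/240 = 315289/240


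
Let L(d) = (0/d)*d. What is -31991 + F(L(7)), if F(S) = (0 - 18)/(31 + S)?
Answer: -991739/31 ≈ -31992.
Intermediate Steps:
L(d) = 0 (L(d) = 0*d = 0)
F(S) = -18/(31 + S)
-31991 + F(L(7)) = -31991 - 18/(31 + 0) = -31991 - 18/31 = -991739/31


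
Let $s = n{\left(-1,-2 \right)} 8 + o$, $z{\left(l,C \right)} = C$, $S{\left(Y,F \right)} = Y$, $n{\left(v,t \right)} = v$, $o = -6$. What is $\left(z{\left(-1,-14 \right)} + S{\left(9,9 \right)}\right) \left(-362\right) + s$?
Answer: $1796$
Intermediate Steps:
$s = -14$ ($s = \left(-1\right) 8 - 6 = -8 - 6 = -14$)
$\left(z{\left(-1,-14 \right)} + S{\left(9,9 \right)}\right) \left(-362\right) + s = \left(-14 + 9\right) \left(-362\right) - 14 = \left(-5\right) \left(-362\right) - 14 = 1810 - 14 = 1796$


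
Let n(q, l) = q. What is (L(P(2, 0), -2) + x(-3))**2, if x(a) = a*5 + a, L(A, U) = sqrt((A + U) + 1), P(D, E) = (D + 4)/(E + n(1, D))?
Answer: (18 - sqrt(5))**2 ≈ 248.50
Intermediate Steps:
P(D, E) = (4 + D)/(1 + E) (P(D, E) = (D + 4)/(E + 1) = (4 + D)/(1 + E))
L(A, U) = sqrt(1 + A + U)
x(a) = 6*a (x(a) = 5*a + a = 6*a)
(L(P(2, 0), -2) + x(-3))**2 = (sqrt(1 + (4 + 2)/(1 + 0) - 2) + 6*(-3))**2 = (sqrt(1 + 6/1 - 2) - 18)**2 = (sqrt(1 + 1*6 - 2) - 18)**2 = (sqrt(1 + 6 - 2) - 18)**2 = (sqrt(5) - 18)**2 = (-18 + sqrt(5))**2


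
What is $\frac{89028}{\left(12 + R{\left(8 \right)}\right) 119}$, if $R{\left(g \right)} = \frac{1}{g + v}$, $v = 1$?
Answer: $\frac{801252}{12971} \approx 61.773$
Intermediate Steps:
$R{\left(g \right)} = \frac{1}{1 + g}$ ($R{\left(g \right)} = \frac{1}{g + 1} = \frac{1}{1 + g}$)
$\frac{89028}{\left(12 + R{\left(8 \right)}\right) 119} = \frac{89028}{\left(12 + \frac{1}{1 + 8}\right) 119} = \frac{89028}{\left(12 + \frac{1}{9}\right) 119} = \frac{89028}{\frac{109}{9} \cdot 119} = \frac{89028}{\frac{12971}{9}} = 89028 \cdot \frac{9}{12971} = \frac{801252}{12971}$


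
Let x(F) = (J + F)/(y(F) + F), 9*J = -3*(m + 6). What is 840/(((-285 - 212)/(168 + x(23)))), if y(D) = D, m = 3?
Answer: -464880/1633 ≈ -284.68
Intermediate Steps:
J = -3 (J = (-3*(3 + 6))/9 = (-3*9)/9 = (1/9)*(-27) = -3)
x(F) = (-3 + F)/(2*F) (x(F) = (-3 + F)/(F + F) = (-3 + F)/((2*F)) = (-3 + F)*(1/(2*F)) = (-3 + F)/(2*F))
840/(((-285 - 212)/(168 + x(23)))) = 840/(((-285 - 212)/(168 + (1/2)*(-3 + 23)/23))) = 840/((-497/(168 + (1/2)*(1/23)*20))) = 840/((-497/(168 + 10/23))) = 840/((-497/3874/23)) = 840/((-497*23/3874)) = 840/(-11431/3874) = 840*(-3874/11431) = -464880/1633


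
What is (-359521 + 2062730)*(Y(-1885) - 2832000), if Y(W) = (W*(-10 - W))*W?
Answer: 11342460510283875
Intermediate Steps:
Y(W) = W²*(-10 - W)
(-359521 + 2062730)*(Y(-1885) - 2832000) = (-359521 + 2062730)*((-1885)²*(-10 - 1*(-1885)) - 2832000) = 1703209*(3553225*(-10 + 1885) - 2832000) = 1703209*(3553225*1875 - 2832000) = 1703209*(6662296875 - 2832000) = 1703209*6659464875 = 11342460510283875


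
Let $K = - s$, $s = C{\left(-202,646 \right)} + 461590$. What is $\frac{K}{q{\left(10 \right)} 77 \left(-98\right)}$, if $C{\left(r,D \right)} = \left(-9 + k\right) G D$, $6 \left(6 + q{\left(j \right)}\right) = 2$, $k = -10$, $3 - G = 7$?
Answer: $- \frac{69639}{5831} \approx -11.943$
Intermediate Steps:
$G = -4$ ($G = 3 - 7 = -4$)
$q{\left(j \right)} = - \frac{17}{3}$ ($q{\left(j \right)} = -6 + \frac{1}{6} \cdot 2 = -6 + \frac{1}{3} = - \frac{17}{3}$)
$C{\left(r,D \right)} = 76 D$ ($C{\left(r,D \right)} = \left(-9 - 10\right) \left(- 4 D\right) = - 19 \left(- 4 D\right) = 76 D$)
$s = 510686$ ($s = 76 \cdot 646 + 461590 = 49096 + 461590 = 510686$)
$K = -510686$ ($K = \left(-1\right) 510686 = -510686$)
$\frac{K}{q{\left(10 \right)} 77 \left(-98\right)} = - \frac{510686}{\left(- \frac{17}{3}\right) 77 \left(-98\right)} = - \frac{510686}{\left(- \frac{1309}{3}\right) \left(-98\right)} = - \frac{510686}{\frac{128282}{3}} = \left(-510686\right) \frac{3}{128282} = - \frac{69639}{5831}$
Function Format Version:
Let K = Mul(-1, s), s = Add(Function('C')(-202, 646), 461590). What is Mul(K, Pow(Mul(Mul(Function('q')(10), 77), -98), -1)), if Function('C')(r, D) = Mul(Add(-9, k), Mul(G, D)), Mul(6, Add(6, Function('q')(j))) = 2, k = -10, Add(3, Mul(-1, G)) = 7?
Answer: Rational(-69639, 5831) ≈ -11.943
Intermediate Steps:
G = -4 (G = Add(3, Mul(-1, 7)) = Add(3, -7) = -4)
Function('q')(j) = Rational(-17, 3) (Function('q')(j) = Add(-6, Mul(Rational(1, 6), 2)) = Add(-6, Rational(1, 3)) = Rational(-17, 3))
Function('C')(r, D) = Mul(76, D) (Function('C')(r, D) = Mul(Add(-9, -10), Mul(-4, D)) = Mul(-19, Mul(-4, D)) = Mul(76, D))
s = 510686 (s = Add(Mul(76, 646), 461590) = Add(49096, 461590) = 510686)
K = -510686 (K = Mul(-1, 510686) = -510686)
Mul(K, Pow(Mul(Mul(Function('q')(10), 77), -98), -1)) = Mul(-510686, Pow(Mul(Mul(Rational(-17, 3), 77), -98), -1)) = Mul(-510686, Pow(Mul(Rational(-1309, 3), -98), -1)) = Mul(-510686, Pow(Rational(128282, 3), -1)) = Mul(-510686, Rational(3, 128282)) = Rational(-69639, 5831)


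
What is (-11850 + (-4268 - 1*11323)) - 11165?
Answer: -38606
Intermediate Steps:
(-11850 + (-4268 - 1*11323)) - 11165 = (-11850 + (-4268 - 11323)) - 11165 = (-11850 - 15591) - 11165 = -27441 - 11165 = -38606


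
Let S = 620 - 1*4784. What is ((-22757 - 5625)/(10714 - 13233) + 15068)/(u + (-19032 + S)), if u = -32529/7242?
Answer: -91695003036/141079081253 ≈ -0.64995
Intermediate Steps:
S = -4164 (S = 620 - 4784 = -4164)
u = -10843/2414 (u = -32529*1/7242 = -10843/2414 ≈ -4.4917)
((-22757 - 5625)/(10714 - 13233) + 15068)/(u + (-19032 + S)) = ((-22757 - 5625)/(10714 - 13233) + 15068)/(-10843/2414 + (-19032 - 4164)) = (-28382/(-2519) + 15068)/(-10843/2414 - 23196) = (-28382*(-1/2519) + 15068)/(-56005987/2414) = (28382/2519 + 15068)*(-2414/56005987) = (37984674/2519)*(-2414/56005987) = -91695003036/141079081253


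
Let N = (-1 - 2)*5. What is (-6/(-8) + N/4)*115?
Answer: -345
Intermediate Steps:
N = -15 (N = -3*5 = -15)
(-6/(-8) + N/4)*115 = (-6/(-8) - 15/4)*115 = (-6*(-⅛) - 15*¼)*115 = (¾ - 15/4)*115 = -3*115 = -345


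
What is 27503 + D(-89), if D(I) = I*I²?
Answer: -677466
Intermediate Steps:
D(I) = I³
27503 + D(-89) = 27503 + (-89)³ = 27503 - 704969 = -677466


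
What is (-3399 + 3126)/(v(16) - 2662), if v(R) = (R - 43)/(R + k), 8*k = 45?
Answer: 47229/460742 ≈ 0.10251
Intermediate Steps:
k = 45/8 (k = (⅛)*45 = 45/8 ≈ 5.6250)
v(R) = (-43 + R)/(45/8 + R) (v(R) = (R - 43)/(R + 45/8) = (-43 + R)/(45/8 + R))
(-3399 + 3126)/(v(16) - 2662) = (-3399 + 3126)/(8*(-43 + 16)/(45 + 8*16) - 2662) = -273/(8*(-27)/(45 + 128) - 2662) = -273/(8*(-27)/173 - 2662) = -273/(8*(1/173)*(-27) - 2662) = -273/(-216/173 - 2662) = -273/(-460742/173) = -273*(-173/460742) = 47229/460742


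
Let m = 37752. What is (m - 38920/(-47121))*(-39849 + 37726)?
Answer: -27170595584/339 ≈ -8.0149e+7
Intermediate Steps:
(m - 38920/(-47121))*(-39849 + 37726) = (37752 - 38920/(-47121))*(-39849 + 37726) = (37752 - 38920*(-1/47121))*(-2123) = (37752 + 280/339)*(-2123) = (12798208/339)*(-2123) = -27170595584/339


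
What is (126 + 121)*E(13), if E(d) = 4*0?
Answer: 0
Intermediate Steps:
E(d) = 0
(126 + 121)*E(13) = (126 + 121)*0 = 247*0 = 0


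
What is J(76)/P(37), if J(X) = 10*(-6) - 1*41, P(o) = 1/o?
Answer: -3737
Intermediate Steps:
J(X) = -101 (J(X) = -60 - 41 = -101)
J(76)/P(37) = -101/(1/37) = -101/1/37 = -101*37 = -3737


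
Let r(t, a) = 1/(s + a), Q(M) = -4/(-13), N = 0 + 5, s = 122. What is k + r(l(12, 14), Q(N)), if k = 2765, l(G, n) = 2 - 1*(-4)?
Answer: 4396363/1590 ≈ 2765.0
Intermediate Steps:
l(G, n) = 6 (l(G, n) = 2 + 4 = 6)
N = 5
Q(M) = 4/13 (Q(M) = -4*(-1/13) = 4/13)
r(t, a) = 1/(122 + a)
k + r(l(12, 14), Q(N)) = 2765 + 1/(122 + 4/13) = 2765 + 1/(1590/13) = 2765 + 13/1590 = 4396363/1590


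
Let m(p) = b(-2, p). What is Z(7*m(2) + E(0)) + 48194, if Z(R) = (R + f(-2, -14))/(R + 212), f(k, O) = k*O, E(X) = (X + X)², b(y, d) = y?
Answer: 4771213/99 ≈ 48194.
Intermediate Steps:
E(X) = 4*X² (E(X) = (2*X)² = 4*X²)
m(p) = -2
f(k, O) = O*k
Z(R) = (28 + R)/(212 + R) (Z(R) = (R - 14*(-2))/(R + 212) = (R + 28)/(212 + R) = (28 + R)/(212 + R))
Z(7*m(2) + E(0)) + 48194 = (28 + (7*(-2) + 4*0²))/(212 + (7*(-2) + 4*0²)) + 48194 = (28 + (-14 + 4*0))/(212 + (-14 + 4*0)) + 48194 = (28 + (-14 + 0))/(212 + (-14 + 0)) + 48194 = (28 - 14)/(212 - 14) + 48194 = 14/198 + 48194 = (1/198)*14 + 48194 = 7/99 + 48194 = 4771213/99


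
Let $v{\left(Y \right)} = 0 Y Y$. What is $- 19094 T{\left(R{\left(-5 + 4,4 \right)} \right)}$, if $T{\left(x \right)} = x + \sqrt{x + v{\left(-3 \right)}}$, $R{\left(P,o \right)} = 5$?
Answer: $-95470 - 19094 \sqrt{5} \approx -1.3817 \cdot 10^{5}$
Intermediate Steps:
$v{\left(Y \right)} = 0$ ($v{\left(Y \right)} = 0 Y = 0$)
$T{\left(x \right)} = x + \sqrt{x}$ ($T{\left(x \right)} = x + \sqrt{x + 0} = x + \sqrt{x}$)
$- 19094 T{\left(R{\left(-5 + 4,4 \right)} \right)} = - 19094 \left(5 + \sqrt{5}\right) = -95470 - 19094 \sqrt{5}$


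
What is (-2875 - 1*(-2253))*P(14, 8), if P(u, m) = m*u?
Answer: -69664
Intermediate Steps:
(-2875 - 1*(-2253))*P(14, 8) = (-2875 - 1*(-2253))*(8*14) = (-2875 + 2253)*112 = -622*112 = -69664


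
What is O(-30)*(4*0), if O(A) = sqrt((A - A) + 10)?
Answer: 0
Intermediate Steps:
O(A) = sqrt(10) (O(A) = sqrt(0 + 10) = sqrt(10))
O(-30)*(4*0) = sqrt(10)*(4*0) = sqrt(10)*0 = 0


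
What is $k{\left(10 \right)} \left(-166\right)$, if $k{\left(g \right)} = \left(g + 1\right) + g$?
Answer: $-3486$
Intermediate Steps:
$k{\left(g \right)} = 1 + 2 g$ ($k{\left(g \right)} = \left(1 + g\right) + g = 1 + 2 g$)
$k{\left(10 \right)} \left(-166\right) = \left(1 + 2 \cdot 10\right) \left(-166\right) = \left(1 + 20\right) \left(-166\right) = 21 \left(-166\right) = -3486$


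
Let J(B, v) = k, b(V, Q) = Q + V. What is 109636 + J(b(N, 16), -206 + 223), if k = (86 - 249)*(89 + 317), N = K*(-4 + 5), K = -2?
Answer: 43458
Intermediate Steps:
N = -2 (N = -2*(-4 + 5) = -2*1 = -2)
k = -66178 (k = -163*406 = -66178)
J(B, v) = -66178
109636 + J(b(N, 16), -206 + 223) = 109636 - 66178 = 43458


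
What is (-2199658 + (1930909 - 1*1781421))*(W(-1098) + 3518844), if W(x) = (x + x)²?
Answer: -17101001014200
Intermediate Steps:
W(x) = 4*x² (W(x) = (2*x)² = 4*x²)
(-2199658 + (1930909 - 1*1781421))*(W(-1098) + 3518844) = (-2199658 + (1930909 - 1*1781421))*(4*(-1098)² + 3518844) = (-2199658 + (1930909 - 1781421))*(4*1205604 + 3518844) = (-2199658 + 149488)*(4822416 + 3518844) = -2050170*8341260 = -17101001014200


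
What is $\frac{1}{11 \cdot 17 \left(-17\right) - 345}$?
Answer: $- \frac{1}{3524} \approx -0.00028377$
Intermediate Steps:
$\frac{1}{11 \cdot 17 \left(-17\right) - 345} = \frac{1}{187 \left(-17\right) - 345} = \frac{1}{-3179 - 345} = \frac{1}{-3524} = - \frac{1}{3524}$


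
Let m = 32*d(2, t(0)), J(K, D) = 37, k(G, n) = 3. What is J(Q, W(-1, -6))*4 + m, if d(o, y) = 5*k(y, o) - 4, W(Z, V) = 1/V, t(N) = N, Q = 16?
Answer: 500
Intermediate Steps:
d(o, y) = 11 (d(o, y) = 5*3 - 4 = 15 - 4 = 11)
m = 352 (m = 32*11 = 352)
J(Q, W(-1, -6))*4 + m = 37*4 + 352 = 148 + 352 = 500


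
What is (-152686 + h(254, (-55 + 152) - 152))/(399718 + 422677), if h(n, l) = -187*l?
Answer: -20343/117485 ≈ -0.17315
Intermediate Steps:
(-152686 + h(254, (-55 + 152) - 152))/(399718 + 422677) = (-152686 - 187*((-55 + 152) - 152))/(399718 + 422677) = (-152686 - 187*(97 - 152))/822395 = (-152686 - 187*(-55))*(1/822395) = (-152686 + 10285)*(1/822395) = -142401*1/822395 = -20343/117485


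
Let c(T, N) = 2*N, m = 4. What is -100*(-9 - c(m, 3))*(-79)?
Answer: -118500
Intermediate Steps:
-100*(-9 - c(m, 3))*(-79) = -100*(-9 - 2*3)*(-79) = -100*(-9 - 1*6)*(-79) = -100*(-9 - 6)*(-79) = -100*(-15)*(-79) = 1500*(-79) = -118500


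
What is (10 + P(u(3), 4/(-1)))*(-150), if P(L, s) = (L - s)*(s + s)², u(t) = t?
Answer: -68700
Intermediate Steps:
P(L, s) = 4*s²*(L - s) (P(L, s) = (L - s)*(2*s)² = (L - s)*(4*s²) = 4*s²*(L - s))
(10 + P(u(3), 4/(-1)))*(-150) = (10 + 4*(4/(-1))²*(3 - 4/(-1)))*(-150) = (10 + 4*(4*(-1))²*(3 - 4*(-1)))*(-150) = (10 + 4*(-4)²*(3 - 1*(-4)))*(-150) = (10 + 4*16*(3 + 4))*(-150) = (10 + 4*16*7)*(-150) = (10 + 448)*(-150) = 458*(-150) = -68700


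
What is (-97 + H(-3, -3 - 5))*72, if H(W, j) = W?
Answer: -7200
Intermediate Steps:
(-97 + H(-3, -3 - 5))*72 = (-97 - 3)*72 = -100*72 = -7200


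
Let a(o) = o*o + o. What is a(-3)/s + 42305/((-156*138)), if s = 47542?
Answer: -1005567571/511742088 ≈ -1.9650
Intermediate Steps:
a(o) = o + o² (a(o) = o² + o = o + o²)
a(-3)/s + 42305/((-156*138)) = -3*(1 - 3)/47542 + 42305/((-156*138)) = -3*(-2)*(1/47542) + 42305/(-21528) = 6*(1/47542) + 42305*(-1/21528) = 3/23771 - 42305/21528 = -1005567571/511742088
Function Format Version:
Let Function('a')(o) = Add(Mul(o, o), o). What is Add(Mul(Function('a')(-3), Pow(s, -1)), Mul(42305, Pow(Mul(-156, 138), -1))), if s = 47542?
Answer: Rational(-1005567571, 511742088) ≈ -1.9650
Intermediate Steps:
Function('a')(o) = Add(o, Pow(o, 2)) (Function('a')(o) = Add(Pow(o, 2), o) = Add(o, Pow(o, 2)))
Add(Mul(Function('a')(-3), Pow(s, -1)), Mul(42305, Pow(Mul(-156, 138), -1))) = Add(Mul(Mul(-3, Add(1, -3)), Pow(47542, -1)), Mul(42305, Pow(Mul(-156, 138), -1))) = Add(Mul(Mul(-3, -2), Rational(1, 47542)), Mul(42305, Pow(-21528, -1))) = Add(Mul(6, Rational(1, 47542)), Mul(42305, Rational(-1, 21528))) = Add(Rational(3, 23771), Rational(-42305, 21528)) = Rational(-1005567571, 511742088)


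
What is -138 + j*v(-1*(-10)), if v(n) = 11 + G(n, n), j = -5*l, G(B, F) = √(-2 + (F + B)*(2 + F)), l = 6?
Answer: -468 - 30*√238 ≈ -930.82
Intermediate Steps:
G(B, F) = √(-2 + (2 + F)*(B + F)) (G(B, F) = √(-2 + (B + F)*(2 + F)) = √(-2 + (2 + F)*(B + F)))
j = -30 (j = -5*6 = -30)
v(n) = 11 + √(-2 + 2*n² + 4*n) (v(n) = 11 + √(-2 + n² + 2*n + 2*n + n*n) = 11 + √(-2 + n² + 2*n + 2*n + n²) = 11 + √(-2 + 2*n² + 4*n))
-138 + j*v(-1*(-10)) = -138 - 30*(11 + √(-2 + 2*(-1*(-10))² + 4*(-1*(-10)))) = -138 - 30*(11 + √(-2 + 2*10² + 4*10)) = -138 - 30*(11 + √(-2 + 2*100 + 40)) = -138 - 30*(11 + √(-2 + 200 + 40)) = -138 - 30*(11 + √238) = -138 + (-330 - 30*√238) = -468 - 30*√238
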